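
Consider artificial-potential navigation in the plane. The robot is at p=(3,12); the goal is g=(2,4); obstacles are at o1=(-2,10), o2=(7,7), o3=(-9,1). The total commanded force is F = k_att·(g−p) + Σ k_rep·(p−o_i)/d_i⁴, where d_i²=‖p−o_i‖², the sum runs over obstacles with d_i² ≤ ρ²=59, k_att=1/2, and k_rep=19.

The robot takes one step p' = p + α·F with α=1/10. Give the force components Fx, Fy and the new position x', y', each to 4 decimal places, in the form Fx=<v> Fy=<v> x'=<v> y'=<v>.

F_att = 1/2·(g−p) = 1/2·(-1,-8) = (-0.5000,-4.0000)
o1: d²=29 ≤ ρ²=59; F_rep = 19·(5,2)/29² = (0.1130,0.0452)
o2: d²=41 ≤ ρ²=59; F_rep = 19·(-4,5)/41² = (-0.0452,0.0565)
o3: d²=265 > ρ²=59 → inactive
F = F_att + ΣF_rep = (-0.4323,-3.8983)
p' = p + 1/10·F = (2.9568,11.6102)

Fx=-0.4323 Fy=-3.8983 x'=2.9568 y'=11.6102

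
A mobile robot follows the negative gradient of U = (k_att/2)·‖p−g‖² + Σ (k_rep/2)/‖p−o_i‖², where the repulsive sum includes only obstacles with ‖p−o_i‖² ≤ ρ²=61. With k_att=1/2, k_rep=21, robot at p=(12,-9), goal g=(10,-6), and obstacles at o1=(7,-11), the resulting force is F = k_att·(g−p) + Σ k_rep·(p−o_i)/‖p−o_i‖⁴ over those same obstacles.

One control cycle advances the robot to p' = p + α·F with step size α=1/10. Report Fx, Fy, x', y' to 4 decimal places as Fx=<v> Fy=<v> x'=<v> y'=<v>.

Fx=-0.8751 Fy=1.5499 x'=11.9125 y'=-8.8450

F_att = 1/2·(g−p) = 1/2·(-2,3) = (-1.0000,1.5000)
o1: d²=29 ≤ ρ²=61; F_rep = 21·(5,2)/29² = (0.1249,0.0499)
F = F_att + ΣF_rep = (-0.8751,1.5499)
p' = p + 1/10·F = (11.9125,-8.8450)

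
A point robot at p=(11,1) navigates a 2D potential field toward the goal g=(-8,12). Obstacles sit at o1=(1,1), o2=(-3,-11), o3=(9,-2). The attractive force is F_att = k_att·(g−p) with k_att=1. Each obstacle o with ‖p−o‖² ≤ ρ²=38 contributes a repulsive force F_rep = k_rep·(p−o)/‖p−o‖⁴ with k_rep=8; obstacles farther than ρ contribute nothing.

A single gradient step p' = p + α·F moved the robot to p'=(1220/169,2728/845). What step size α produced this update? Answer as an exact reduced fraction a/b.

α = 1/5

F_att = 1·(g−p) = 1·(-19,11) = (-19.0000,11.0000)
o1: d²=100 > ρ²=38 → inactive
o2: d²=340 > ρ²=38 → inactive
o3: d²=13 ≤ ρ²=38; F_rep = 8·(2,3)/13² = (0.0947,0.1420)
F = F_att + ΣF_rep = (-18.9053,11.1420)
Δp = p'−p = (-3.7811,2.2284); α = Δx/Fx = (-639/169) / (-3195/169) = 1/5
check: Δy/Fy = (1883/845) / (1883/169) = 1/5 ✓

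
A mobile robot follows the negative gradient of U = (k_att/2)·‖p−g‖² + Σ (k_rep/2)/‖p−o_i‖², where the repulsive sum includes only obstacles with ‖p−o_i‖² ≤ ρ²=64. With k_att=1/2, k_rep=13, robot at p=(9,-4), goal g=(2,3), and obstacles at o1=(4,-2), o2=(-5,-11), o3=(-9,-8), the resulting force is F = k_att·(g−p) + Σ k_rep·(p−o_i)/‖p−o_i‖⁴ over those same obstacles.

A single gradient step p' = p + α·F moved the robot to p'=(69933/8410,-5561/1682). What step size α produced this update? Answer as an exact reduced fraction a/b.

F_att = 1/2·(g−p) = 1/2·(-7,7) = (-3.5000,3.5000)
o1: d²=29 ≤ ρ²=64; F_rep = 13·(5,-2)/29² = (0.0773,-0.0309)
o2: d²=245 > ρ²=64 → inactive
o3: d²=340 > ρ²=64 → inactive
F = F_att + ΣF_rep = (-3.4227,3.4691)
Δp = p'−p = (-0.6845,0.6938); α = Δx/Fx = (-5757/8410) / (-5757/1682) = 1/5
check: Δy/Fy = (1167/1682) / (5835/1682) = 1/5 ✓

α = 1/5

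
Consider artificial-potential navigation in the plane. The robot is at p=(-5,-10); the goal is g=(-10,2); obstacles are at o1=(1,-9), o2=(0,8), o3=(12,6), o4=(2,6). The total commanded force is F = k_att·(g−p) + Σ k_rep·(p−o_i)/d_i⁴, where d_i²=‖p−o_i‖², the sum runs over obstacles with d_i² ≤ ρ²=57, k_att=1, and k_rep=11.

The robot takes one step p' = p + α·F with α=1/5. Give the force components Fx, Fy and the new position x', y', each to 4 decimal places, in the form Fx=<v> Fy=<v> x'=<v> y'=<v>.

Fx=-5.0482 Fy=11.9920 x'=-6.0096 y'=-7.6016

F_att = 1·(g−p) = 1·(-5,12) = (-5.0000,12.0000)
o1: d²=37 ≤ ρ²=57; F_rep = 11·(-6,-1)/37² = (-0.0482,-0.0080)
o2: d²=349 > ρ²=57 → inactive
o3: d²=545 > ρ²=57 → inactive
o4: d²=305 > ρ²=57 → inactive
F = F_att + ΣF_rep = (-5.0482,11.9920)
p' = p + 1/5·F = (-6.0096,-7.6016)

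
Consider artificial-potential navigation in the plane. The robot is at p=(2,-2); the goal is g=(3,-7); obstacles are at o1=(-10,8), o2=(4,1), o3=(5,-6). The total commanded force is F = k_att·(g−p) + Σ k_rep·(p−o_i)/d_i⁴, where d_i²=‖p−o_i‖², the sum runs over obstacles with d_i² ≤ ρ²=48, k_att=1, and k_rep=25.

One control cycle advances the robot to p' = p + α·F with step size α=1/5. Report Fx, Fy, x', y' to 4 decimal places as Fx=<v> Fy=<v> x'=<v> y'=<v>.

Fx=0.5841 Fy=-5.2838 x'=2.1168 y'=-3.0568

F_att = 1·(g−p) = 1·(1,-5) = (1.0000,-5.0000)
o1: d²=244 > ρ²=48 → inactive
o2: d²=13 ≤ ρ²=48; F_rep = 25·(-2,-3)/13² = (-0.2959,-0.4438)
o3: d²=25 ≤ ρ²=48; F_rep = 25·(-3,4)/25² = (-0.1200,0.1600)
F = F_att + ΣF_rep = (0.5841,-5.2838)
p' = p + 1/5·F = (2.1168,-3.0568)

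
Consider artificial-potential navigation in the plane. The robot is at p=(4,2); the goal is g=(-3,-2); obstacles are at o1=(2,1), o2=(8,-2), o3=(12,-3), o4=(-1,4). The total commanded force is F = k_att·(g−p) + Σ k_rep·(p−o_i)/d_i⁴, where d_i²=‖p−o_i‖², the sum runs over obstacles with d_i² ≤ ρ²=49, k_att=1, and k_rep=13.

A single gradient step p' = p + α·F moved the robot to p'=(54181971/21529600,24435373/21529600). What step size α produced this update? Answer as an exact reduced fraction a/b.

α = 1/4

F_att = 1·(g−p) = 1·(-7,-4) = (-7.0000,-4.0000)
o1: d²=5 ≤ ρ²=49; F_rep = 13·(2,1)/5² = (1.0400,0.5200)
o2: d²=32 ≤ ρ²=49; F_rep = 13·(-4,4)/32² = (-0.0508,0.0508)
o3: d²=89 > ρ²=49 → inactive
o4: d²=29 ≤ ρ²=49; F_rep = 13·(5,-2)/29² = (0.0773,-0.0309)
F = F_att + ΣF_rep = (-5.9335,-3.4601)
Δp = p'−p = (-1.4834,-0.8650); α = Δx/Fx = (-31936429/21529600) / (-31936429/5382400) = 1/4
check: Δy/Fy = (-18623827/21529600) / (-18623827/5382400) = 1/4 ✓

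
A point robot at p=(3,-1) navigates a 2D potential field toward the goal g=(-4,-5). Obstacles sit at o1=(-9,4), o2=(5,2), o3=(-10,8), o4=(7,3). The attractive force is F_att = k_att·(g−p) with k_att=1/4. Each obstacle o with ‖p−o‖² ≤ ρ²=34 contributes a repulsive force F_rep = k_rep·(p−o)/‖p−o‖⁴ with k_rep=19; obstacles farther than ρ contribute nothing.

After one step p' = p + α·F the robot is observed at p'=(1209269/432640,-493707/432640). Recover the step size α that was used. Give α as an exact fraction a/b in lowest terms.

α = 1/10

F_att = 1/4·(g−p) = 1/4·(-7,-4) = (-1.7500,-1.0000)
o1: d²=169 > ρ²=34 → inactive
o2: d²=13 ≤ ρ²=34; F_rep = 19·(-2,-3)/13² = (-0.2249,-0.3373)
o3: d²=250 > ρ²=34 → inactive
o4: d²=32 ≤ ρ²=34; F_rep = 19·(-4,-4)/32² = (-0.0742,-0.0742)
F = F_att + ΣF_rep = (-2.0491,-1.4115)
Δp = p'−p = (-0.2049,-0.1411); α = Δx/Fx = (-88651/432640) / (-88651/43264) = 1/10
check: Δy/Fy = (-61067/432640) / (-61067/43264) = 1/10 ✓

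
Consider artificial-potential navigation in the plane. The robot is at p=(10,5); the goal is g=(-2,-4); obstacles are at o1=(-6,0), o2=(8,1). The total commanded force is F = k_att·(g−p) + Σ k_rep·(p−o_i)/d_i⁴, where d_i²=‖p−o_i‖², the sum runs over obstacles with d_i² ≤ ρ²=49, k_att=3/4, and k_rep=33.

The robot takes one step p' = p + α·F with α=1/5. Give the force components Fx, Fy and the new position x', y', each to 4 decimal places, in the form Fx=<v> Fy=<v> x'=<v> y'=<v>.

F_att = 3/4·(g−p) = 3/4·(-12,-9) = (-9.0000,-6.7500)
o1: d²=281 > ρ²=49 → inactive
o2: d²=20 ≤ ρ²=49; F_rep = 33·(2,4)/20² = (0.1650,0.3300)
F = F_att + ΣF_rep = (-8.8350,-6.4200)
p' = p + 1/5·F = (8.2330,3.7160)

Fx=-8.8350 Fy=-6.4200 x'=8.2330 y'=3.7160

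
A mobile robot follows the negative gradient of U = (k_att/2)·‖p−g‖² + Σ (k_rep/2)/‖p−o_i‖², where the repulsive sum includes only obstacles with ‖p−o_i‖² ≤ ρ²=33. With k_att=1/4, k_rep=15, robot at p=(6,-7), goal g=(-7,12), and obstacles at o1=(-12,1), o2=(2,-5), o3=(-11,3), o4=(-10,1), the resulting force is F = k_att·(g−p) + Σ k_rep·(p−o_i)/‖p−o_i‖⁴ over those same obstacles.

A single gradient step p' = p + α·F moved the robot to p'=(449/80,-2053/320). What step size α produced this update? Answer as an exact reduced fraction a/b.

F_att = 1/4·(g−p) = 1/4·(-13,19) = (-3.2500,4.7500)
o1: d²=388 > ρ²=33 → inactive
o2: d²=20 ≤ ρ²=33; F_rep = 15·(4,-2)/20² = (0.1500,-0.0750)
o3: d²=389 > ρ²=33 → inactive
o4: d²=320 > ρ²=33 → inactive
F = F_att + ΣF_rep = (-3.1000,4.6750)
Δp = p'−p = (-0.3875,0.5844); α = Δx/Fx = (-31/80) / (-31/10) = 1/8
check: Δy/Fy = (187/320) / (187/40) = 1/8 ✓

α = 1/8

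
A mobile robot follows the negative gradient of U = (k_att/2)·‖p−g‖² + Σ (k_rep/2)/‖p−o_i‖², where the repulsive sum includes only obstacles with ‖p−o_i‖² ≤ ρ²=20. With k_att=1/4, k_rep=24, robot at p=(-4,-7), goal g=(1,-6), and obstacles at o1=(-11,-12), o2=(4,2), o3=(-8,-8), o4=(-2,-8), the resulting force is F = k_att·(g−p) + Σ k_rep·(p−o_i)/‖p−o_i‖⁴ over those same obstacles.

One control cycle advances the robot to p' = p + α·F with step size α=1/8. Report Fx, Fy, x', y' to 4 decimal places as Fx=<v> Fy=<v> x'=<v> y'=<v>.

F_att = 1/4·(g−p) = 1/4·(5,1) = (1.2500,0.2500)
o1: d²=74 > ρ²=20 → inactive
o2: d²=145 > ρ²=20 → inactive
o3: d²=17 ≤ ρ²=20; F_rep = 24·(4,1)/17² = (0.3322,0.0830)
o4: d²=5 ≤ ρ²=20; F_rep = 24·(-2,1)/5² = (-1.9200,0.9600)
F = F_att + ΣF_rep = (-0.3378,1.2930)
p' = p + 1/8·F = (-4.0422,-6.8384)

Fx=-0.3378 Fy=1.2930 x'=-4.0422 y'=-6.8384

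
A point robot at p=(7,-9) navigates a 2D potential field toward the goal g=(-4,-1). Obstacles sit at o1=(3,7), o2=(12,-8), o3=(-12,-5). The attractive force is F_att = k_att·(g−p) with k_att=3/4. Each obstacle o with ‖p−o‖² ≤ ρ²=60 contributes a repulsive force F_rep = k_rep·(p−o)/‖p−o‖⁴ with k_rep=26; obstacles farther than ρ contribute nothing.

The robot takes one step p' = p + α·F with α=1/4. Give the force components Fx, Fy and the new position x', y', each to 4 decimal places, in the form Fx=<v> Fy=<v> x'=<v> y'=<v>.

Fx=-8.4423 Fy=5.9615 x'=4.8894 y'=-7.5096

F_att = 3/4·(g−p) = 3/4·(-11,8) = (-8.2500,6.0000)
o1: d²=272 > ρ²=60 → inactive
o2: d²=26 ≤ ρ²=60; F_rep = 26·(-5,-1)/26² = (-0.1923,-0.0385)
o3: d²=377 > ρ²=60 → inactive
F = F_att + ΣF_rep = (-8.4423,5.9615)
p' = p + 1/4·F = (4.8894,-7.5096)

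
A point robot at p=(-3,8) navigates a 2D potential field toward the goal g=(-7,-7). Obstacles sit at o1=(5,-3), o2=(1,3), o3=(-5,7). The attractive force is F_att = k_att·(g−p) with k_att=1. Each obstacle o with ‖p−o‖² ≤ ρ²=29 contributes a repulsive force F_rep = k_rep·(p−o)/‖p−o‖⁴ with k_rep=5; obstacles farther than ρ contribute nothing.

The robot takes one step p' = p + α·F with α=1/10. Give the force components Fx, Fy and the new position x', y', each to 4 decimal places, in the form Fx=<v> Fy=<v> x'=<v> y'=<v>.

Fx=-3.6000 Fy=-14.8000 x'=-3.3600 y'=6.5200

F_att = 1·(g−p) = 1·(-4,-15) = (-4.0000,-15.0000)
o1: d²=185 > ρ²=29 → inactive
o2: d²=41 > ρ²=29 → inactive
o3: d²=5 ≤ ρ²=29; F_rep = 5·(2,1)/5² = (0.4000,0.2000)
F = F_att + ΣF_rep = (-3.6000,-14.8000)
p' = p + 1/10·F = (-3.3600,6.5200)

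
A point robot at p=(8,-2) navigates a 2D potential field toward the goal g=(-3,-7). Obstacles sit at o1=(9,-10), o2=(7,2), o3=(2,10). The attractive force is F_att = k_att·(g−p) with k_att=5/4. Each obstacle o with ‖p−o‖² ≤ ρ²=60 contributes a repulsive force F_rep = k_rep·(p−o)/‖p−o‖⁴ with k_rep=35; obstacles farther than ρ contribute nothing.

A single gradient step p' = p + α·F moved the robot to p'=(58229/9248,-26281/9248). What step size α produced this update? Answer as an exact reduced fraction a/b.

α = 1/8

F_att = 5/4·(g−p) = 5/4·(-11,-5) = (-13.7500,-6.2500)
o1: d²=65 > ρ²=60 → inactive
o2: d²=17 ≤ ρ²=60; F_rep = 35·(1,-4)/17² = (0.1211,-0.4844)
o3: d²=180 > ρ²=60 → inactive
F = F_att + ΣF_rep = (-13.6289,-6.7344)
Δp = p'−p = (-1.7036,-0.8418); α = Δx/Fx = (-15755/9248) / (-15755/1156) = 1/8
check: Δy/Fy = (-7785/9248) / (-7785/1156) = 1/8 ✓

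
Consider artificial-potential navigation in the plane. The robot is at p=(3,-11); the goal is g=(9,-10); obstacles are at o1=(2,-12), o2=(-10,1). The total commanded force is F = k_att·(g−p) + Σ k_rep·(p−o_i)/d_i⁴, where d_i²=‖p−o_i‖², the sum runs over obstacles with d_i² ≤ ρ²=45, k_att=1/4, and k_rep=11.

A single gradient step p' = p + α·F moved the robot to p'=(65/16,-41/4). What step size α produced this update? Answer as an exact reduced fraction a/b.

α = 1/4

F_att = 1/4·(g−p) = 1/4·(6,1) = (1.5000,0.2500)
o1: d²=2 ≤ ρ²=45; F_rep = 11·(1,1)/2² = (2.7500,2.7500)
o2: d²=313 > ρ²=45 → inactive
F = F_att + ΣF_rep = (4.2500,3.0000)
Δp = p'−p = (1.0625,0.7500); α = Δx/Fx = (17/16) / (17/4) = 1/4
check: Δy/Fy = (3/4) / (3) = 1/4 ✓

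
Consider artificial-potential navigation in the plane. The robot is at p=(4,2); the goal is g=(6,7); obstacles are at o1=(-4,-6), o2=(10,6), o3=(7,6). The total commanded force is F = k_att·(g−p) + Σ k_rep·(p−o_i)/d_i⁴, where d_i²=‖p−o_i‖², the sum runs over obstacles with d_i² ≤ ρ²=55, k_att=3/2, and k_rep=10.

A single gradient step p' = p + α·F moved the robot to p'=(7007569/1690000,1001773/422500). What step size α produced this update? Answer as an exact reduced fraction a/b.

F_att = 3/2·(g−p) = 3/2·(2,5) = (3.0000,7.5000)
o1: d²=128 > ρ²=55 → inactive
o2: d²=52 ≤ ρ²=55; F_rep = 10·(-6,-4)/52² = (-0.0222,-0.0148)
o3: d²=25 ≤ ρ²=55; F_rep = 10·(-3,-4)/25² = (-0.0480,-0.0640)
F = F_att + ΣF_rep = (2.9298,7.4212)
Δp = p'−p = (0.1465,0.3711); α = Δx/Fx = (247569/1690000) / (247569/84500) = 1/20
check: Δy/Fy = (156773/422500) / (156773/21125) = 1/20 ✓

α = 1/20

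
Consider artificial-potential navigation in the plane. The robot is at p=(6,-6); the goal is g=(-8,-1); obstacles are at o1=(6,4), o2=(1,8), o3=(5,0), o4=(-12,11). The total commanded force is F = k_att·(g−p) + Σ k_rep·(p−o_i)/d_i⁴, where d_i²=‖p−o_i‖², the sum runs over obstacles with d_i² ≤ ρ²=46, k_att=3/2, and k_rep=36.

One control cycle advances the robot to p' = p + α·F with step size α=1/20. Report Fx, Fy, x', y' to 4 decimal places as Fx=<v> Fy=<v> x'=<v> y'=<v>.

F_att = 3/2·(g−p) = 3/2·(-14,5) = (-21.0000,7.5000)
o1: d²=100 > ρ²=46 → inactive
o2: d²=221 > ρ²=46 → inactive
o3: d²=37 ≤ ρ²=46; F_rep = 36·(1,-6)/37² = (0.0263,-0.1578)
o4: d²=613 > ρ²=46 → inactive
F = F_att + ΣF_rep = (-20.9737,7.3422)
p' = p + 1/20·F = (4.9513,-5.6329)

Fx=-20.9737 Fy=7.3422 x'=4.9513 y'=-5.6329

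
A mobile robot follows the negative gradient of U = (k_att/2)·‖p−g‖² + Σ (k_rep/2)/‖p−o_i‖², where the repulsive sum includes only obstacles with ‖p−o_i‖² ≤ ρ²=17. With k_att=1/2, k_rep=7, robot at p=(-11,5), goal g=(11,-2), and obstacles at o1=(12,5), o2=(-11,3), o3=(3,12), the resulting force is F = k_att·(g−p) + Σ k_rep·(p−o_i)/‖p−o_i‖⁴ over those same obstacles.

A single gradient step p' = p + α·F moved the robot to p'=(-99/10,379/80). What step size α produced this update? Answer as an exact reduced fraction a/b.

F_att = 1/2·(g−p) = 1/2·(22,-7) = (11.0000,-3.5000)
o1: d²=529 > ρ²=17 → inactive
o2: d²=4 ≤ ρ²=17; F_rep = 7·(0,2)/4² = (0.0000,0.8750)
o3: d²=245 > ρ²=17 → inactive
F = F_att + ΣF_rep = (11.0000,-2.6250)
Δp = p'−p = (1.1000,-0.2625); α = Δx/Fx = (11/10) / (11) = 1/10
check: Δy/Fy = (-21/80) / (-21/8) = 1/10 ✓

α = 1/10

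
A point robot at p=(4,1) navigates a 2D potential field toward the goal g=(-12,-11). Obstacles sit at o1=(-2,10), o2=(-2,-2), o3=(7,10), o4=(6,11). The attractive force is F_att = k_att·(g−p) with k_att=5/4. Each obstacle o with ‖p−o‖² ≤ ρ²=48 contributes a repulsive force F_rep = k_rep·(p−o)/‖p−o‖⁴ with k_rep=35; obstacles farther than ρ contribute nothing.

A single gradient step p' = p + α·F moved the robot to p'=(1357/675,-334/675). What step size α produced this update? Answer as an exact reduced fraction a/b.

F_att = 5/4·(g−p) = 5/4·(-16,-12) = (-20.0000,-15.0000)
o1: d²=117 > ρ²=48 → inactive
o2: d²=45 ≤ ρ²=48; F_rep = 35·(6,3)/45² = (0.1037,0.0519)
o3: d²=90 > ρ²=48 → inactive
o4: d²=104 > ρ²=48 → inactive
F = F_att + ΣF_rep = (-19.8963,-14.9481)
Δp = p'−p = (-1.9896,-1.4948); α = Δx/Fx = (-1343/675) / (-2686/135) = 1/10
check: Δy/Fy = (-1009/675) / (-2018/135) = 1/10 ✓

α = 1/10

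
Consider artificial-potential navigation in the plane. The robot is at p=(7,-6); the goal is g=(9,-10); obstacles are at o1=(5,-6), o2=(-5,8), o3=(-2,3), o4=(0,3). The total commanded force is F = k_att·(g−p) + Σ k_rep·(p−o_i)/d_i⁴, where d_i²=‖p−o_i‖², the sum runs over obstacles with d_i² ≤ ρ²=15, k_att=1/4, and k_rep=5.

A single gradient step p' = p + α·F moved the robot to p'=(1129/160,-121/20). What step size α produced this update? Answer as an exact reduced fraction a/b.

α = 1/20

F_att = 1/4·(g−p) = 1/4·(2,-4) = (0.5000,-1.0000)
o1: d²=4 ≤ ρ²=15; F_rep = 5·(2,0)/4² = (0.6250,0.0000)
o2: d²=340 > ρ²=15 → inactive
o3: d²=162 > ρ²=15 → inactive
o4: d²=130 > ρ²=15 → inactive
F = F_att + ΣF_rep = (1.1250,-1.0000)
Δp = p'−p = (0.0563,-0.0500); α = Δx/Fx = (9/160) / (9/8) = 1/20
check: Δy/Fy = (-1/20) / (-1) = 1/20 ✓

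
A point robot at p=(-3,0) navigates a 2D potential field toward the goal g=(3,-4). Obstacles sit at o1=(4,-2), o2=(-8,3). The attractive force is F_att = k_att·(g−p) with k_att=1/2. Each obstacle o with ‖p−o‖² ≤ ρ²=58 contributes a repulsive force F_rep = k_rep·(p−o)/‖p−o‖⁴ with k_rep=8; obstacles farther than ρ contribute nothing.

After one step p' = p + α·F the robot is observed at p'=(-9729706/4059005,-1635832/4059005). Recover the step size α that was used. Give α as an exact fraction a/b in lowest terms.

α = 1/5

F_att = 1/2·(g−p) = 1/2·(6,-4) = (3.0000,-2.0000)
o1: d²=53 ≤ ρ²=58; F_rep = 8·(-7,2)/53² = (-0.0199,0.0057)
o2: d²=34 ≤ ρ²=58; F_rep = 8·(5,-3)/34² = (0.0346,-0.0208)
F = F_att + ΣF_rep = (3.0147,-2.0151)
Δp = p'−p = (0.6029,-0.4030); α = Δx/Fx = (2447309/4059005) / (2447309/811801) = 1/5
check: Δy/Fy = (-1635832/4059005) / (-1635832/811801) = 1/5 ✓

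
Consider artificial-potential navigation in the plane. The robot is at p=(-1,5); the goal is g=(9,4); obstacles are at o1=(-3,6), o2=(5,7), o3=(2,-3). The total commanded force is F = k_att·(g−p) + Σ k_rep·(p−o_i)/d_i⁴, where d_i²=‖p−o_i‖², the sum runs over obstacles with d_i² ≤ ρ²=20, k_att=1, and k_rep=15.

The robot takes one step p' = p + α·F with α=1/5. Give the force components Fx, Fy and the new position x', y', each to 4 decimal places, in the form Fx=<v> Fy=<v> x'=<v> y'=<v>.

F_att = 1·(g−p) = 1·(10,-1) = (10.0000,-1.0000)
o1: d²=5 ≤ ρ²=20; F_rep = 15·(2,-1)/5² = (1.2000,-0.6000)
o2: d²=40 > ρ²=20 → inactive
o3: d²=73 > ρ²=20 → inactive
F = F_att + ΣF_rep = (11.2000,-1.6000)
p' = p + 1/5·F = (1.2400,4.6800)

Fx=11.2000 Fy=-1.6000 x'=1.2400 y'=4.6800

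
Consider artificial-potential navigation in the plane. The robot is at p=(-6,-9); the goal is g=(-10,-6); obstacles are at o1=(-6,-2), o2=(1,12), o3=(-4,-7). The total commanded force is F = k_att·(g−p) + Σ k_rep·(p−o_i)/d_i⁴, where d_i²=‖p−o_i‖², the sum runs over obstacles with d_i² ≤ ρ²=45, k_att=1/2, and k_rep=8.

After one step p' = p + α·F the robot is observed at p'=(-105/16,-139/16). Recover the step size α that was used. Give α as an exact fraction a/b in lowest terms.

α = 1/4

F_att = 1/2·(g−p) = 1/2·(-4,3) = (-2.0000,1.5000)
o1: d²=49 > ρ²=45 → inactive
o2: d²=490 > ρ²=45 → inactive
o3: d²=8 ≤ ρ²=45; F_rep = 8·(-2,-2)/8² = (-0.2500,-0.2500)
F = F_att + ΣF_rep = (-2.2500,1.2500)
Δp = p'−p = (-0.5625,0.3125); α = Δx/Fx = (-9/16) / (-9/4) = 1/4
check: Δy/Fy = (5/16) / (5/4) = 1/4 ✓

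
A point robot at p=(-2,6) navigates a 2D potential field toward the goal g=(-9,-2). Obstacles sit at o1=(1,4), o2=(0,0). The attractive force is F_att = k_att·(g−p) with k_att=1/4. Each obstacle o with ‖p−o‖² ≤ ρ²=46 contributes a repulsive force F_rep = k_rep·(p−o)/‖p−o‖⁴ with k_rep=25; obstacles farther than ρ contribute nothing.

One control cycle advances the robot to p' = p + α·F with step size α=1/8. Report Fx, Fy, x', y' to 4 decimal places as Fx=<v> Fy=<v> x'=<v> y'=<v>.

Fx=-2.2250 Fy=-1.6104 x'=-2.2781 y'=5.7987

F_att = 1/4·(g−p) = 1/4·(-7,-8) = (-1.7500,-2.0000)
o1: d²=13 ≤ ρ²=46; F_rep = 25·(-3,2)/13² = (-0.4438,0.2959)
o2: d²=40 ≤ ρ²=46; F_rep = 25·(-2,6)/40² = (-0.0312,0.0938)
F = F_att + ΣF_rep = (-2.2250,-1.6104)
p' = p + 1/8·F = (-2.2781,5.7987)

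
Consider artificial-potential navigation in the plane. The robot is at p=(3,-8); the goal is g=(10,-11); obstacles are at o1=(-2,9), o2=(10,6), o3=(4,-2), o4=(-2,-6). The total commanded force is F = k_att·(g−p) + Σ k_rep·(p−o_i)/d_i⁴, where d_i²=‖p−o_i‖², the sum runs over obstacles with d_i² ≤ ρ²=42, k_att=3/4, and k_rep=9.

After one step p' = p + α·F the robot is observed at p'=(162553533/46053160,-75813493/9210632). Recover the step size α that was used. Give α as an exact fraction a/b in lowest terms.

F_att = 3/4·(g−p) = 3/4·(7,-3) = (5.2500,-2.2500)
o1: d²=314 > ρ²=42 → inactive
o2: d²=245 > ρ²=42 → inactive
o3: d²=37 ≤ ρ²=42; F_rep = 9·(-1,-6)/37² = (-0.0066,-0.0394)
o4: d²=29 ≤ ρ²=42; F_rep = 9·(5,-2)/29² = (0.0535,-0.0214)
F = F_att + ΣF_rep = (5.2969,-2.3108)
Δp = p'−p = (0.5297,-0.2311); α = Δx/Fx = (24394053/46053160) / (24394053/4605316) = 1/10
check: Δy/Fy = (-2128437/9210632) / (-10642185/4605316) = 1/10 ✓

α = 1/10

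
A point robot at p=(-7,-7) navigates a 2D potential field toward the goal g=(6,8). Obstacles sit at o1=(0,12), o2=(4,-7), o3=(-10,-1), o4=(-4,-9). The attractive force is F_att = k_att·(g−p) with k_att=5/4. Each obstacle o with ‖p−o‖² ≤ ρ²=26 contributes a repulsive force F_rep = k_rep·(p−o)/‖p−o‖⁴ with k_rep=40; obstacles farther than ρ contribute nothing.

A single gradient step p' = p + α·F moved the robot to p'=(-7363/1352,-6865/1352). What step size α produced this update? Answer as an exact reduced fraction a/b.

F_att = 5/4·(g−p) = 5/4·(13,15) = (16.2500,18.7500)
o1: d²=410 > ρ²=26 → inactive
o2: d²=121 > ρ²=26 → inactive
o3: d²=45 > ρ²=26 → inactive
o4: d²=13 ≤ ρ²=26; F_rep = 40·(-3,2)/13² = (-0.7101,0.4734)
F = F_att + ΣF_rep = (15.5399,19.2234)
Δp = p'−p = (1.5540,1.9223); α = Δx/Fx = (2101/1352) / (10505/676) = 1/10
check: Δy/Fy = (2599/1352) / (12995/676) = 1/10 ✓

α = 1/10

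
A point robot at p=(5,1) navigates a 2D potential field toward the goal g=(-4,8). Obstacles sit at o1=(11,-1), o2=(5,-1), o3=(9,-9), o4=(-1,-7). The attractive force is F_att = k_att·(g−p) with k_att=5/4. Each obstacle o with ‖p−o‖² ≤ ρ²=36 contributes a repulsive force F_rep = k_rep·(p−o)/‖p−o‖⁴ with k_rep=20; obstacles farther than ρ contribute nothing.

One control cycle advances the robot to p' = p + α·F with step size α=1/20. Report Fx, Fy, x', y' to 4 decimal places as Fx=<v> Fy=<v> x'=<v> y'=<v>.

F_att = 5/4·(g−p) = 5/4·(-9,7) = (-11.2500,8.7500)
o1: d²=40 > ρ²=36 → inactive
o2: d²=4 ≤ ρ²=36; F_rep = 20·(0,2)/4² = (0.0000,2.5000)
o3: d²=116 > ρ²=36 → inactive
o4: d²=100 > ρ²=36 → inactive
F = F_att + ΣF_rep = (-11.2500,11.2500)
p' = p + 1/20·F = (4.4375,1.5625)

Fx=-11.2500 Fy=11.2500 x'=4.4375 y'=1.5625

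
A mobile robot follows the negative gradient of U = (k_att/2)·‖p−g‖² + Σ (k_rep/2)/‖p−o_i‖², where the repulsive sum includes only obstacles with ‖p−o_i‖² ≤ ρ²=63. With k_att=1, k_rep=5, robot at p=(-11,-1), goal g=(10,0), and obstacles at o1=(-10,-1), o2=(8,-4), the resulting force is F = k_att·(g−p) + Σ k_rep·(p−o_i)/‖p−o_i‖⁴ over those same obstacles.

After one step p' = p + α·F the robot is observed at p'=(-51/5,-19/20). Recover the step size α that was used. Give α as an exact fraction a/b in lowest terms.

F_att = 1·(g−p) = 1·(21,1) = (21.0000,1.0000)
o1: d²=1 ≤ ρ²=63; F_rep = 5·(-1,0)/1² = (-5.0000,0.0000)
o2: d²=370 > ρ²=63 → inactive
F = F_att + ΣF_rep = (16.0000,1.0000)
Δp = p'−p = (0.8000,0.0500); α = Δx/Fx = (4/5) / (16) = 1/20
check: Δy/Fy = (1/20) / (1) = 1/20 ✓

α = 1/20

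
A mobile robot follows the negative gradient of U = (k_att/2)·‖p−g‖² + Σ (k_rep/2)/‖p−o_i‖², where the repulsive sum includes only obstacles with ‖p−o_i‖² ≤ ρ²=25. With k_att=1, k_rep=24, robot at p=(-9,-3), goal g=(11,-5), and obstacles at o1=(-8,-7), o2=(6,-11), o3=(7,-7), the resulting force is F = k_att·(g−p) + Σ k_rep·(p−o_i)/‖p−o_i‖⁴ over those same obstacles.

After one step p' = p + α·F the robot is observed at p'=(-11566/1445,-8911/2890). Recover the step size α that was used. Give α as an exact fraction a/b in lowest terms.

F_att = 1·(g−p) = 1·(20,-2) = (20.0000,-2.0000)
o1: d²=17 ≤ ρ²=25; F_rep = 24·(-1,4)/17² = (-0.0830,0.3322)
o2: d²=289 > ρ²=25 → inactive
o3: d²=272 > ρ²=25 → inactive
F = F_att + ΣF_rep = (19.9170,-1.6678)
Δp = p'−p = (0.9958,-0.0834); α = Δx/Fx = (1439/1445) / (5756/289) = 1/20
check: Δy/Fy = (-241/2890) / (-482/289) = 1/20 ✓

α = 1/20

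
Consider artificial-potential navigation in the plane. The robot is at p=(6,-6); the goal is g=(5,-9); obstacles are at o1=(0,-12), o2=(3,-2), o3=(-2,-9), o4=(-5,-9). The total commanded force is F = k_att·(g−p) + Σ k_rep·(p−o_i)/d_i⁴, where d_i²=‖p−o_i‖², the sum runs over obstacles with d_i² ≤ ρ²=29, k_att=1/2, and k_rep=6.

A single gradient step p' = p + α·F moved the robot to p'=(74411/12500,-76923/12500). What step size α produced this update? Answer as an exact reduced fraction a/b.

α = 1/10

F_att = 1/2·(g−p) = 1/2·(-1,-3) = (-0.5000,-1.5000)
o1: d²=72 > ρ²=29 → inactive
o2: d²=25 ≤ ρ²=29; F_rep = 6·(3,-4)/25² = (0.0288,-0.0384)
o3: d²=73 > ρ²=29 → inactive
o4: d²=130 > ρ²=29 → inactive
F = F_att + ΣF_rep = (-0.4712,-1.5384)
Δp = p'−p = (-0.0471,-0.1538); α = Δx/Fx = (-589/12500) / (-589/1250) = 1/10
check: Δy/Fy = (-1923/12500) / (-1923/1250) = 1/10 ✓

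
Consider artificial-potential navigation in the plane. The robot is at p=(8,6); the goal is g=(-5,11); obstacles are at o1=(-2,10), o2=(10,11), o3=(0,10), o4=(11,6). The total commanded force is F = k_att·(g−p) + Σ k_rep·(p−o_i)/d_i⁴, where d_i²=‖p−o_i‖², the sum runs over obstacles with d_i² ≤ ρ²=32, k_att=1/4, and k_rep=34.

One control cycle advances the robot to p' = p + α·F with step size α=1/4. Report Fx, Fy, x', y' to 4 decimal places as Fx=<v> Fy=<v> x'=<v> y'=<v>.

Fx=-4.5901 Fy=1.0479 x'=6.8525 y'=6.2620

F_att = 1/4·(g−p) = 1/4·(-13,5) = (-3.2500,1.2500)
o1: d²=116 > ρ²=32 → inactive
o2: d²=29 ≤ ρ²=32; F_rep = 34·(-2,-5)/29² = (-0.0809,-0.2021)
o3: d²=80 > ρ²=32 → inactive
o4: d²=9 ≤ ρ²=32; F_rep = 34·(-3,0)/9² = (-1.2593,0.0000)
F = F_att + ΣF_rep = (-4.5901,1.0479)
p' = p + 1/4·F = (6.8525,6.2620)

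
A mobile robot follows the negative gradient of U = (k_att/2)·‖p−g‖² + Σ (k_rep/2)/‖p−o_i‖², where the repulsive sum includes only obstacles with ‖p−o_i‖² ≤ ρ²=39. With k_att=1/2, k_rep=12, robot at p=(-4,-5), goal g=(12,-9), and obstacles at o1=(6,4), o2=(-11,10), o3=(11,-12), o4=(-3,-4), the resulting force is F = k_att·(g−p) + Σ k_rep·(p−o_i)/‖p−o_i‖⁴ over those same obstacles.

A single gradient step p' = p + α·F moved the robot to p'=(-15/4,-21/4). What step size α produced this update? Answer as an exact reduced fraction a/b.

α = 1/20

F_att = 1/2·(g−p) = 1/2·(16,-4) = (8.0000,-2.0000)
o1: d²=181 > ρ²=39 → inactive
o2: d²=274 > ρ²=39 → inactive
o3: d²=274 > ρ²=39 → inactive
o4: d²=2 ≤ ρ²=39; F_rep = 12·(-1,-1)/2² = (-3.0000,-3.0000)
F = F_att + ΣF_rep = (5.0000,-5.0000)
Δp = p'−p = (0.2500,-0.2500); α = Δx/Fx = (1/4) / (5) = 1/20
check: Δy/Fy = (-1/4) / (-5) = 1/20 ✓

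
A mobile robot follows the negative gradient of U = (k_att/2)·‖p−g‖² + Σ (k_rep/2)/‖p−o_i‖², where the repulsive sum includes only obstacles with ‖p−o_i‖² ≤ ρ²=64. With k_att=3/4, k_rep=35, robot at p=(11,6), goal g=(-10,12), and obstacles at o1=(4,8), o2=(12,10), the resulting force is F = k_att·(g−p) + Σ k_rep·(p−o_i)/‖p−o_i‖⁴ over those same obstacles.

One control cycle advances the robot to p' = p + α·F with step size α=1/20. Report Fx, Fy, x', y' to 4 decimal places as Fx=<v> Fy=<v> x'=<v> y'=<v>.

F_att = 3/4·(g−p) = 3/4·(-21,6) = (-15.7500,4.5000)
o1: d²=53 ≤ ρ²=64; F_rep = 35·(7,-2)/53² = (0.0872,-0.0249)
o2: d²=17 ≤ ρ²=64; F_rep = 35·(-1,-4)/17² = (-0.1211,-0.4844)
F = F_att + ΣF_rep = (-15.7839,3.9907)
p' = p + 1/20·F = (10.2108,6.1995)

Fx=-15.7839 Fy=3.9907 x'=10.2108 y'=6.1995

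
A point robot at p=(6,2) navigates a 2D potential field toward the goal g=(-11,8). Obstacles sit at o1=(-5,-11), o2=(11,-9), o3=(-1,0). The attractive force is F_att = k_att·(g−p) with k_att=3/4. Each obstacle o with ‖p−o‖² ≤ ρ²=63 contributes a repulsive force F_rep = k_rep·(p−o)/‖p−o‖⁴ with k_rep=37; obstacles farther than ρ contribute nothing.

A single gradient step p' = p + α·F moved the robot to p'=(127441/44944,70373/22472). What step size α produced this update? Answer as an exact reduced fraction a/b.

F_att = 3/4·(g−p) = 3/4·(-17,6) = (-12.7500,4.5000)
o1: d²=290 > ρ²=63 → inactive
o2: d²=146 > ρ²=63 → inactive
o3: d²=53 ≤ ρ²=63; F_rep = 37·(7,2)/53² = (0.0922,0.0263)
F = F_att + ΣF_rep = (-12.6578,4.5263)
Δp = p'−p = (-3.1644,1.1316); α = Δx/Fx = (-142223/44944) / (-142223/11236) = 1/4
check: Δy/Fy = (25429/22472) / (25429/5618) = 1/4 ✓

α = 1/4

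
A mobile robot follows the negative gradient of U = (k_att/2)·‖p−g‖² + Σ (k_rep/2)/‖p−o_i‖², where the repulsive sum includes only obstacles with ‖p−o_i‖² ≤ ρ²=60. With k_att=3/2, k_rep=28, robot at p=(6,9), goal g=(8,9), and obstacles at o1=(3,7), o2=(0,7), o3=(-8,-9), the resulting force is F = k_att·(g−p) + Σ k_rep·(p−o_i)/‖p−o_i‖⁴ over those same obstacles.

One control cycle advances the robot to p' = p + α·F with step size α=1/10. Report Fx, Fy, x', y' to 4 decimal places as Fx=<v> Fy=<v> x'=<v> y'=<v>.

Fx=3.6020 Fy=0.3664 x'=6.3602 y'=9.0366

F_att = 3/2·(g−p) = 3/2·(2,0) = (3.0000,0.0000)
o1: d²=13 ≤ ρ²=60; F_rep = 28·(3,2)/13² = (0.4970,0.3314)
o2: d²=40 ≤ ρ²=60; F_rep = 28·(6,2)/40² = (0.1050,0.0350)
o3: d²=520 > ρ²=60 → inactive
F = F_att + ΣF_rep = (3.6020,0.3664)
p' = p + 1/10·F = (6.3602,9.0366)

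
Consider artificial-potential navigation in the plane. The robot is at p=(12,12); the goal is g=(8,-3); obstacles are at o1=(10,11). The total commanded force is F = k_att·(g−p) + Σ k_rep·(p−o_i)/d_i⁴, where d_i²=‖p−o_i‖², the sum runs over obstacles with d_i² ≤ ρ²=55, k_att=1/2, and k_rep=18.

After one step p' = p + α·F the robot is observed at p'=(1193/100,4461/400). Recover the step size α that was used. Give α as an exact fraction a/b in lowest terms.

α = 1/8

F_att = 1/2·(g−p) = 1/2·(-4,-15) = (-2.0000,-7.5000)
o1: d²=5 ≤ ρ²=55; F_rep = 18·(2,1)/5² = (1.4400,0.7200)
F = F_att + ΣF_rep = (-0.5600,-6.7800)
Δp = p'−p = (-0.0700,-0.8475); α = Δx/Fx = (-7/100) / (-14/25) = 1/8
check: Δy/Fy = (-339/400) / (-339/50) = 1/8 ✓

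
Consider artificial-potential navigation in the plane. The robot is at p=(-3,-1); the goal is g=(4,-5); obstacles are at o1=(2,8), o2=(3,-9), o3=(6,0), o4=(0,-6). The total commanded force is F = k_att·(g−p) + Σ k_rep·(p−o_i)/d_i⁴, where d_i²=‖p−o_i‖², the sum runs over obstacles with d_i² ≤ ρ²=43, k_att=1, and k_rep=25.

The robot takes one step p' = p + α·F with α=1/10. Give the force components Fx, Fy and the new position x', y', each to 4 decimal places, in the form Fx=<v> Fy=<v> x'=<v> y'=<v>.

Fx=6.9351 Fy=-3.8919 x'=-2.3065 y'=-1.3892

F_att = 1·(g−p) = 1·(7,-4) = (7.0000,-4.0000)
o1: d²=106 > ρ²=43 → inactive
o2: d²=100 > ρ²=43 → inactive
o3: d²=82 > ρ²=43 → inactive
o4: d²=34 ≤ ρ²=43; F_rep = 25·(-3,5)/34² = (-0.0649,0.1081)
F = F_att + ΣF_rep = (6.9351,-3.8919)
p' = p + 1/10·F = (-2.3065,-1.3892)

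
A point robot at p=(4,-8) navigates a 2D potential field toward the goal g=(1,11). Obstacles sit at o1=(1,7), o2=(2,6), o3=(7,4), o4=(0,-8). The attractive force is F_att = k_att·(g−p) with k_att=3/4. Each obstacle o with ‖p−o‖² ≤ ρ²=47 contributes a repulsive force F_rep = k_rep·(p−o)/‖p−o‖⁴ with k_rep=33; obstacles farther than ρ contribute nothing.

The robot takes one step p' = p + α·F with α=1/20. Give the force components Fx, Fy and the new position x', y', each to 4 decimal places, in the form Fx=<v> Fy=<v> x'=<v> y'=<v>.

F_att = 3/4·(g−p) = 3/4·(-3,19) = (-2.2500,14.2500)
o1: d²=234 > ρ²=47 → inactive
o2: d²=200 > ρ²=47 → inactive
o3: d²=153 > ρ²=47 → inactive
o4: d²=16 ≤ ρ²=47; F_rep = 33·(4,0)/16² = (0.5156,0.0000)
F = F_att + ΣF_rep = (-1.7344,14.2500)
p' = p + 1/20·F = (3.9133,-7.2875)

Fx=-1.7344 Fy=14.2500 x'=3.9133 y'=-7.2875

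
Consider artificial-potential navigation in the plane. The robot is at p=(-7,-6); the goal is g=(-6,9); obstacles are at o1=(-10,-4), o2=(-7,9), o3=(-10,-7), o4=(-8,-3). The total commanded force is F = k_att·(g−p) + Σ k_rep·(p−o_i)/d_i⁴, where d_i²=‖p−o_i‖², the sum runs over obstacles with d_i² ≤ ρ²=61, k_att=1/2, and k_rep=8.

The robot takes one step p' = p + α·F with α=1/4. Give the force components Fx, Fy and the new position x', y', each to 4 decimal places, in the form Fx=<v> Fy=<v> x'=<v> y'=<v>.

Fx=0.9620 Fy=7.2453 x'=-6.7595 y'=-4.1887

F_att = 1/2·(g−p) = 1/2·(1,15) = (0.5000,7.5000)
o1: d²=13 ≤ ρ²=61; F_rep = 8·(3,-2)/13² = (0.1420,-0.0947)
o2: d²=225 > ρ²=61 → inactive
o3: d²=10 ≤ ρ²=61; F_rep = 8·(3,1)/10² = (0.2400,0.0800)
o4: d²=10 ≤ ρ²=61; F_rep = 8·(1,-3)/10² = (0.0800,-0.2400)
F = F_att + ΣF_rep = (0.9620,7.2453)
p' = p + 1/4·F = (-6.7595,-4.1887)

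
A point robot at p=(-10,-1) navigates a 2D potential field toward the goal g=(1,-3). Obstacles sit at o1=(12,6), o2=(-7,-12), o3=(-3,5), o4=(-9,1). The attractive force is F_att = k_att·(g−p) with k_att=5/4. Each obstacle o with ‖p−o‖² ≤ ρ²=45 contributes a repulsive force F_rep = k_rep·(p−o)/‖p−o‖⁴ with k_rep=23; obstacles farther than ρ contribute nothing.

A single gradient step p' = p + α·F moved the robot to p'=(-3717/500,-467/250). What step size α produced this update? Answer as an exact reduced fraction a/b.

α = 1/5

F_att = 5/4·(g−p) = 5/4·(11,-2) = (13.7500,-2.5000)
o1: d²=533 > ρ²=45 → inactive
o2: d²=130 > ρ²=45 → inactive
o3: d²=85 > ρ²=45 → inactive
o4: d²=5 ≤ ρ²=45; F_rep = 23·(-1,-2)/5² = (-0.9200,-1.8400)
F = F_att + ΣF_rep = (12.8300,-4.3400)
Δp = p'−p = (2.5660,-0.8680); α = Δx/Fx = (1283/500) / (1283/100) = 1/5
check: Δy/Fy = (-217/250) / (-217/50) = 1/5 ✓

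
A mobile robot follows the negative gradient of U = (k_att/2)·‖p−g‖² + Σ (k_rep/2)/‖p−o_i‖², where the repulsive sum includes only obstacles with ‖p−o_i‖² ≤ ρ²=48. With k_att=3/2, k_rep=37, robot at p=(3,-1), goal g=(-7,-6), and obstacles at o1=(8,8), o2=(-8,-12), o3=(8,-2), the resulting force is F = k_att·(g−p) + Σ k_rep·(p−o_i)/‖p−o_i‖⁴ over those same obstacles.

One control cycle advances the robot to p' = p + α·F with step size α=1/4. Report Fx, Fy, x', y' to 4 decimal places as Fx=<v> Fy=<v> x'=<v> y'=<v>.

Fx=-15.2737 Fy=-7.4453 x'=-0.8184 y'=-2.8613

F_att = 3/2·(g−p) = 3/2·(-10,-5) = (-15.0000,-7.5000)
o1: d²=106 > ρ²=48 → inactive
o2: d²=242 > ρ²=48 → inactive
o3: d²=26 ≤ ρ²=48; F_rep = 37·(-5,1)/26² = (-0.2737,0.0547)
F = F_att + ΣF_rep = (-15.2737,-7.4453)
p' = p + 1/4·F = (-0.8184,-2.8613)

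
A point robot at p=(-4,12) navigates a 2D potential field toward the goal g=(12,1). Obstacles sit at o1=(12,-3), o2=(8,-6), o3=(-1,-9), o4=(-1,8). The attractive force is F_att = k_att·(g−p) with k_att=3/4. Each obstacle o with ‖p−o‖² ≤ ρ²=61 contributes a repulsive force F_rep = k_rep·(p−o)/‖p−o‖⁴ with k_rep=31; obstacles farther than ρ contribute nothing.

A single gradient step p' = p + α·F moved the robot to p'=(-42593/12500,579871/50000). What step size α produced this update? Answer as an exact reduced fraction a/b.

α = 1/20

F_att = 3/4·(g−p) = 3/4·(16,-11) = (12.0000,-8.2500)
o1: d²=481 > ρ²=61 → inactive
o2: d²=468 > ρ²=61 → inactive
o3: d²=450 > ρ²=61 → inactive
o4: d²=25 ≤ ρ²=61; F_rep = 31·(-3,4)/25² = (-0.1488,0.1984)
F = F_att + ΣF_rep = (11.8512,-8.0516)
Δp = p'−p = (0.5926,-0.4026); α = Δx/Fx = (7407/12500) / (7407/625) = 1/20
check: Δy/Fy = (-20129/50000) / (-20129/2500) = 1/20 ✓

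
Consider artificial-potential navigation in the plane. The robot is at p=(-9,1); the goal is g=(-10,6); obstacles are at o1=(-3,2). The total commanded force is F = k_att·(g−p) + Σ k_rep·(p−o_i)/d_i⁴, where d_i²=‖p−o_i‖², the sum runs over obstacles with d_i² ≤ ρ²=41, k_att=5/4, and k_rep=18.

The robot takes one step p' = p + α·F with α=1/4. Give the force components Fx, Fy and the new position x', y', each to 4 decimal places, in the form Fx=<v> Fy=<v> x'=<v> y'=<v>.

F_att = 5/4·(g−p) = 5/4·(-1,5) = (-1.2500,6.2500)
o1: d²=37 ≤ ρ²=41; F_rep = 18·(-6,-1)/37² = (-0.0789,-0.0131)
F = F_att + ΣF_rep = (-1.3289,6.2369)
p' = p + 1/4·F = (-9.3322,2.5592)

Fx=-1.3289 Fy=6.2369 x'=-9.3322 y'=2.5592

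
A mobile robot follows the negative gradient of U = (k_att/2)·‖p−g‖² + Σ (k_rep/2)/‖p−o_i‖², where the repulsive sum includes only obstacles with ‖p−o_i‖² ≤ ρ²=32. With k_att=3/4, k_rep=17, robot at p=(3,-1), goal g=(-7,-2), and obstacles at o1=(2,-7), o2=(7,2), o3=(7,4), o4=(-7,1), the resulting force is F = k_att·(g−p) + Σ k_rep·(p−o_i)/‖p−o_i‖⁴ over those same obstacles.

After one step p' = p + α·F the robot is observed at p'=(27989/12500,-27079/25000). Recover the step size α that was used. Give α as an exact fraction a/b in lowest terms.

α = 1/10

F_att = 3/4·(g−p) = 3/4·(-10,-1) = (-7.5000,-0.7500)
o1: d²=37 > ρ²=32 → inactive
o2: d²=25 ≤ ρ²=32; F_rep = 17·(-4,-3)/25² = (-0.1088,-0.0816)
o3: d²=41 > ρ²=32 → inactive
o4: d²=104 > ρ²=32 → inactive
F = F_att + ΣF_rep = (-7.6088,-0.8316)
Δp = p'−p = (-0.7609,-0.0832); α = Δx/Fx = (-9511/12500) / (-9511/1250) = 1/10
check: Δy/Fy = (-2079/25000) / (-2079/2500) = 1/10 ✓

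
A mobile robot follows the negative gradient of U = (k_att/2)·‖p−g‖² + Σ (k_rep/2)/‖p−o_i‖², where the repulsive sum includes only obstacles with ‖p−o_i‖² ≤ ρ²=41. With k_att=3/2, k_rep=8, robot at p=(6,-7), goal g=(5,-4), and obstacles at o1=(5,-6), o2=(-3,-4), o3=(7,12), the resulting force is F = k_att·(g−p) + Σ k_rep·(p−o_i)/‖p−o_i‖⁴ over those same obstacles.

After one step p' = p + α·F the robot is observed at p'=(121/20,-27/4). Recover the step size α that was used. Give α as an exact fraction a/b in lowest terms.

α = 1/10

F_att = 3/2·(g−p) = 3/2·(-1,3) = (-1.5000,4.5000)
o1: d²=2 ≤ ρ²=41; F_rep = 8·(1,-1)/2² = (2.0000,-2.0000)
o2: d²=90 > ρ²=41 → inactive
o3: d²=362 > ρ²=41 → inactive
F = F_att + ΣF_rep = (0.5000,2.5000)
Δp = p'−p = (0.0500,0.2500); α = Δx/Fx = (1/20) / (1/2) = 1/10
check: Δy/Fy = (1/4) / (5/2) = 1/10 ✓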